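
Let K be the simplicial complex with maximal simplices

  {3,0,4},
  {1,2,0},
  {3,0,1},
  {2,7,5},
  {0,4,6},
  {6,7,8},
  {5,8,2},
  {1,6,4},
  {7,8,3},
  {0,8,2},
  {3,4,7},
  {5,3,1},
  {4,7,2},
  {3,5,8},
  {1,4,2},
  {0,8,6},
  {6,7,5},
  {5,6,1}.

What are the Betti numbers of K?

b_0 = 1, b_1 = 1, b_2 = 0.

Order the vertices as 0 < 1 < 2 < 3 < 4 < 5 < 6 < 7 < 8. Listing each simplex with vertices in this order, K has dimension 2 with simplices:

  0-simplices (9): [0], [1], [2], [3], [4], [5], [6], [7], [8]
  1-simplices (27): (27 of them)
  2-simplices (18): [0,1,2], [0,1,3], [0,2,8], [0,3,4], [0,4,6], [0,6,8], [1,2,4], [1,3,5], [1,4,6], [1,5,6], [2,4,7], [2,5,7], [2,5,8], [3,4,7], [3,5,8], [3,7,8], [5,6,7], [6,7,8]

so the chain groups are C_0 ≅ Z^9, C_1 ≅ Z^27, C_2 ≅ Z^18.

Boundary ∂_1: C_1 → C_0 sends each edge [p,q] (with p < q) to q − p. For instance
  ∂[1,4] = [4] − [1].
As a 9×27 matrix over Z this has rank 8, with invariant factors (1,1,1,1,1,1,1,1).

The boundary map ∂_2: C_2 → C_1 maps a triangle to the signed sum of its edges. For instance
  ∂[3,4,7] = [4,7] − [3,7] + [3,4],
  ∂[1,3,5] = [3,5] − [1,5] + [1,3].
The 27×18 boundary matrix has rank 18 and Smith normal form diag(1,1,1,1,1,1,1,1,1,1,1,1,1,1,1,1,1,2).

From H_k ≅ ker(∂_k) / im(∂_{k+1}) we obtain:

  H_0: rank C_0 − rank ∂_1 = 9 − 8 = 1, and the invariant factors of ∂_1 are all 1, so H_0 = Z.
  H_1: rank ker ∂_1 − rank ∂_2 = (27 − 8) − 18 = 1, and ∂_2 has invariant factor 2 > 1, so H_1 = Z ⊕ Z/2Z.
  H_2: rank ker ∂_2 − rank ∂_3 = (18 − 18) − 0 = 0, and there is no ∂_3, so H_2 = 0.

Hence the Betti numbers are b_0 = 1, b_1 = 1, b_2 = 0.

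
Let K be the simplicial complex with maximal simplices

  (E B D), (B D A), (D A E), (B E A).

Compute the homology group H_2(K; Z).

H_2 = Z.

Take the total order A < B < D < E on the vertex set. Then K (dimension 2) consists of the simplices:

  0-simplices (4): A, B, D, E
  1-simplices (6): AB, AD, AE, BD, BE, DE
  2-simplices (4): ABD, ABE, ADE, BDE

giving chain groups C_0 ≅ Z^4, C_1 ≅ Z^6, C_2 ≅ Z^4.

Boundary ∂_1: C_1 → C_0 maps an edge to its endpoints' difference, ∂[p,q] = q − p. For instance
  ∂BD = D − B.
The 4×6 boundary matrix has rank 3 and Smith normal form diag(1,1,1).

Boundary ∂_2: C_2 → C_1 acts by ∂[p,q,r] = [q,r] − [p,r] + [p,q]. For instance
  ∂ABE = BE − AE + AB,
  ∂ABD = BD − AD + AB.
This gives a 6×4 integer matrix of rank 3; reducing to Smith normal form yields diagonal entries (1,1,1).

Computing H_k = (kernel of ∂_k) / (image of ∂_{k+1}):

  H_2: rank ker ∂_2 − rank ∂_3 = (4 − 3) − 0 = 1, and there is no ∂_3, so H_2 = Z.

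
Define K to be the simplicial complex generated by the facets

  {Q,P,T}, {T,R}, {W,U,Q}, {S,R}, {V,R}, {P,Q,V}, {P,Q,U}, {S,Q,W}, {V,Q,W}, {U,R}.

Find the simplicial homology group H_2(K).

H_2 = 0.

Fix the vertex order P < Q < R < S < T < U < V < W and write every simplex with vertices in increasing order. Then dim K = 2 and the simplices of K are:

  0-simplices (8): P, Q, R, S, T, U, V, W
  1-simplices (16): PQ, PT, PU, PV, QS, QT, QU, QV, QW, RS, RT, RU, RV, SW, UW, VW
  2-simplices (6): PQT, PQU, PQV, QSW, QUW, QVW

Hence C_0 ≅ Z^8, C_1 ≅ Z^16, C_2 ≅ Z^6.

The boundary map ∂_1: C_1 → C_0 is given by ∂[p,q] = [q] − [p]. For instance
  ∂PT = T − P.
The resulting 8×16 matrix has rank 7, and its Smith normal form has invariant factors (1,1,1,1,1,1,1).

The boundary map ∂_2: C_2 → C_1 acts by ∂[p,q,r] = [q,r] − [p,r] + [p,q]. For instance
  ∂QVW = VW − QW + QV,
  ∂PQT = QT − PT + PQ.
As a 16×6 matrix over Z this has rank 6, with invariant factors (1,1,1,1,1,1).

Reading off H_k = ker ∂_k / im ∂_{k+1}:

  H_2: rank ker ∂_2 − rank ∂_3 = (6 − 6) − 0 = 0, and there is no ∂_3, so H_2 = 0.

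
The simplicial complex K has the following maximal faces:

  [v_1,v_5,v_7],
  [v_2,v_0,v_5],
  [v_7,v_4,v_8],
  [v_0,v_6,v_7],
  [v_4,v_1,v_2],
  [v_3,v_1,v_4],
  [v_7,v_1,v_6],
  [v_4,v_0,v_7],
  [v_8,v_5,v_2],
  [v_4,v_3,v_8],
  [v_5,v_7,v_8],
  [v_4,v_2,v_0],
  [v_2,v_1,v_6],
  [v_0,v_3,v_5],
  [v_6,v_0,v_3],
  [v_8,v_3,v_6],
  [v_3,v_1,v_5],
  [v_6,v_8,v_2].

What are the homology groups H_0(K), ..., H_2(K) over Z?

H_0 ≅ Z,  H_1 ≅ Z^2,  H_2 ≅ Z.

Fix the vertex order v_0 < v_1 < v_2 < v_3 < v_4 < v_5 < v_6 < v_7 < v_8 and write every simplex with vertices in increasing order. Then dim K = 2 and the simplices of K are:

  0-simplices (9): [v_0], [v_1], [v_2], [v_3], [v_4], [v_5], [v_6], [v_7], [v_8]
  1-simplices (27): (27 of them)
  2-simplices (18): (18 of them)

Hence C_0 ≅ Z^9, C_1 ≅ Z^27, C_2 ≅ Z^18.

∂_1: C_1 → C_0 sends each edge [p,q] (with p < q) to q − p. For instance
  ∂[v_2,v_8] = [v_8] − [v_2].
As a 9×27 matrix over Z this has rank 8, with invariant factors (1,1,1,1,1,1,1,1).

Boundary ∂_2: C_2 → C_1 maps a triangle to the signed sum of its edges. For instance
  ∂[v_3,v_6,v_8] = [v_6,v_8] − [v_3,v_8] + [v_3,v_6],
  ∂[v_2,v_5,v_8] = [v_5,v_8] − [v_2,v_8] + [v_2,v_5].
As a 27×18 matrix over Z this has rank 17, with invariant factors (1,1,1,1,1,1,1,1,1,1,1,1,1,1,1,1,1).

Computing H_k = (kernel of ∂_k) / (image of ∂_{k+1}):

  H_0: rank C_0 − rank ∂_1 = 9 − 8 = 1, and the invariant factors of ∂_1 are all 1, so H_0 ≅ Z.
  H_1: rank ker ∂_1 − rank ∂_2 = (27 − 8) − 17 = 2, and the invariant factors of ∂_2 are all 1, so H_1 ≅ Z^2.
  H_2: rank ker ∂_2 − rank ∂_3 = (18 − 17) − 0 = 1, and there is no ∂_3, so H_2 ≅ Z.

As a check, the Euler characteristic is 9 − 27 + 18 = 0, which agrees with 1 − 2 + 1 = 0.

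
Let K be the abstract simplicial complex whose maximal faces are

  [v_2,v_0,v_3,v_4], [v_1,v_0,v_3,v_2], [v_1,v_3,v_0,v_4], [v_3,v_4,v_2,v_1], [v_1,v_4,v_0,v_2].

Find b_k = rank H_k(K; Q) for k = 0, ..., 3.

b_0 = 1, b_1 = 0, b_2 = 0, b_3 = 1.

Take the total order v_0 < v_1 < v_2 < v_3 < v_4 on the vertex set. Then K (dimension 3) consists of the simplices:

  0-simplices (5): [v_0], [v_1], [v_2], [v_3], [v_4]
  1-simplices (10): [v_0,v_1], [v_0,v_2], [v_0,v_3], [v_0,v_4], [v_1,v_2], [v_1,v_3], [v_1,v_4], [v_2,v_3], [v_2,v_4], [v_3,v_4]
  2-simplices (10): [v_0,v_1,v_2], [v_0,v_1,v_3], [v_0,v_1,v_4], [v_0,v_2,v_3], [v_0,v_2,v_4], [v_0,v_3,v_4], [v_1,v_2,v_3], [v_1,v_2,v_4], [v_1,v_3,v_4], [v_2,v_3,v_4]
  3-simplices (5): [v_0,v_1,v_2,v_3], [v_0,v_1,v_2,v_4], [v_0,v_1,v_3,v_4], [v_0,v_2,v_3,v_4], [v_1,v_2,v_3,v_4]

giving chain groups C_0 ≅ Z^5, C_1 ≅ Z^10, C_2 ≅ Z^10, C_3 ≅ Z^5.

∂_1: C_1 → C_0 sends each edge [p,q] (with p < q) to q − p.
The 5×10 boundary matrix has rank 4 and Smith normal form diag(1,1,1,1).

∂_2: C_2 → C_1 maps a triangle to the signed sum of its edges. For instance
  ∂[v_1,v_3,v_4] = [v_3,v_4] − [v_1,v_4] + [v_1,v_3],
  ∂[v_0,v_3,v_4] = [v_3,v_4] − [v_0,v_4] + [v_0,v_3].
This gives a 10×10 integer matrix of rank 6; reducing to Smith normal form yields diagonal entries (1,1,1,1,1,1).

Boundary ∂_3: C_3 → C_2 sends each 3-simplex σ to the alternating sum Σ_i (−1)^i (σ with its i-th vertex removed). For instance
  ∂[v_0,v_2,v_3,v_4] = [v_2,v_3,v_4] − [v_0,v_3,v_4] + [v_0,v_2,v_4] − [v_0,v_2,v_3],
  ∂[v_0,v_1,v_3,v_4] = [v_1,v_3,v_4] − [v_0,v_3,v_4] + [v_0,v_1,v_4] − [v_0,v_1,v_3].
This gives a 10×5 integer matrix of rank 4; reducing to Smith normal form yields diagonal entries (1,1,1,1).

From H_k ≅ ker(∂_k) / im(∂_{k+1}) we obtain:

  H_0: rank C_0 − rank ∂_1 = 5 − 4 = 1, and the invariant factors of ∂_1 are all 1, so H_0 = Z.
  H_1: rank ker ∂_1 − rank ∂_2 = (10 − 4) − 6 = 0, and the invariant factors of ∂_2 are all 1, so H_1 = 0.
  H_2: rank ker ∂_2 − rank ∂_3 = (10 − 6) − 4 = 0, and the invariant factors of ∂_3 are all 1, so H_2 = 0.
  H_3: rank ker ∂_3 − rank ∂_4 = (5 − 4) − 0 = 1, and there is no ∂_4, so H_3 = Z.

(K is a triangulation of the 3-sphere S^3.)

Hence the Betti numbers are b_0 = 1, b_1 = 0, b_2 = 0, b_3 = 1.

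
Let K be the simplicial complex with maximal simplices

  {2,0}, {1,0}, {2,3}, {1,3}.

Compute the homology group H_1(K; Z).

H_1 = Z.

K has 4 vertices, 4 edges.
rank ∂_1 = 3, rank ∂_2 = 0 ⇒ b_1 = 4 − 3 − 0 = 1. So H_1 ≅ Z.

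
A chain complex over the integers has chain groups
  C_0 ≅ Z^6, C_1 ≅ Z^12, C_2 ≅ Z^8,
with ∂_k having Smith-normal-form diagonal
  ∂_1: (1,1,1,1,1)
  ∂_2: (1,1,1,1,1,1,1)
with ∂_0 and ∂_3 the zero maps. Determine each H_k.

H_0: b_0 = 6 − 0 − 5 = 1; torsion from ∂_1 factors > 1: none. So H_0 ≅ Z.
H_1: b_1 = 12 − 5 − 7 = 0; torsion from ∂_2 factors > 1: none. So H_1 ≅ 0.
H_2: b_2 = 8 − 7 − 0 = 1; torsion from ∂_3 factors > 1: none. So H_2 ≅ Z.

H_0 ≅ Z,  H_1 = 0,  H_2 ≅ Z.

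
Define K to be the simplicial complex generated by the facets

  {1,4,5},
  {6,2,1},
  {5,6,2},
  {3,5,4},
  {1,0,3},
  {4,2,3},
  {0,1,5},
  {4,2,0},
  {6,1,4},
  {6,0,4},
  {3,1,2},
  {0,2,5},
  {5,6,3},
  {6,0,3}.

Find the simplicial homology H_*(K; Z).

Order the vertices as 0 < 1 < 2 < 3 < 4 < 5 < 6. Listing each simplex with vertices in this order, K has dimension 2 with simplices:

  0-simplices (7): [0], [1], [2], [3], [4], [5], [6]
  1-simplices (21): [0,1], [0,2], [0,3], [0,4], [0,5], [0,6], [1,2], [1,3], [1,4], [1,5], [1,6], [2,3], [2,4], [2,5], [2,6], [3,4], [3,5], [3,6], [4,5], [4,6], [5,6]
  2-simplices (14): [0,1,3], [0,1,5], [0,2,4], [0,2,5], [0,3,6], [0,4,6], [1,2,3], [1,2,6], [1,4,5], [1,4,6], [2,3,4], [2,5,6], [3,4,5], [3,5,6]

giving chain groups C_0 ≅ Z^7, C_1 ≅ Z^21, C_2 ≅ Z^14.

The boundary map ∂_1: C_1 → C_0 maps an edge to its endpoints' difference, ∂[p,q] = q − p.
This gives a 7×21 integer matrix of rank 6; reducing to Smith normal form yields diagonal entries (1,1,1,1,1,1).

∂_2: C_2 → C_1 acts by ∂[p,q,r] = [q,r] − [p,r] + [p,q]. For instance
  ∂[1,2,6] = [2,6] − [1,6] + [1,2],
  ∂[0,2,4] = [2,4] − [0,4] + [0,2].
The 21×14 boundary matrix has rank 13 and Smith normal form diag(1,1,1,1,1,1,1,1,1,1,1,1,1).

From H_k ≅ ker(∂_k) / im(∂_{k+1}) we obtain:

  H_0: rank C_0 − rank ∂_1 = 7 − 6 = 1, and the invariant factors of ∂_1 are all 1, so H_0 = Z.
  H_1: rank ker ∂_1 − rank ∂_2 = (21 − 6) − 13 = 2, and the invariant factors of ∂_2 are all 1, so H_1 = Z^2.
  H_2: rank ker ∂_2 − rank ∂_3 = (14 − 13) − 0 = 1, and there is no ∂_3, so H_2 = Z.

As a check, the Euler characteristic is 7 − 21 + 14 = 0, which agrees with 1 − 2 + 1 = 0.

H_0 = Z,  H_1 = Z^2,  H_2 = Z.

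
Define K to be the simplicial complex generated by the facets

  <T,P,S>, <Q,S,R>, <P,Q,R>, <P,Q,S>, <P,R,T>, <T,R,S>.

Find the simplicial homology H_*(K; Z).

We work with the vertex ordering P < Q < R < S < T. The simplices of K, each written with vertices in increasing order, are:

  0-simplices (5): P, Q, R, S, T
  1-simplices (9): PQ, PR, PS, PT, QR, QS, RS, RT, ST
  2-simplices (6): PQR, PQS, PRT, PST, QRS, RST

giving chain groups C_0 ≅ Z^5, C_1 ≅ Z^9, C_2 ≅ Z^6.

∂_1: C_1 → C_0 sends each edge [p,q] (with p < q) to q − p. For instance
  ∂PQ = Q − P.
As a 5×9 matrix over Z this has rank 4, with invariant factors (1,1,1,1).

The boundary map ∂_2: C_2 → C_1 acts by ∂[p,q,r] = [q,r] − [p,r] + [p,q]. For instance
  ∂PQS = QS − PS + PQ,
  ∂PRT = RT − PT + PR.
As a 9×6 matrix over Z this has rank 5, with invariant factors (1,1,1,1,1).

From H_k ≅ ker(∂_k) / im(∂_{k+1}) we obtain:

  H_0: rank C_0 − rank ∂_1 = 5 − 4 = 1, and the invariant factors of ∂_1 are all 1, so H_0 = Z.
  H_1: rank ker ∂_1 − rank ∂_2 = (9 − 4) − 5 = 0, and the invariant factors of ∂_2 are all 1, so H_1 = 0.
  H_2: rank ker ∂_2 − rank ∂_3 = (6 − 5) − 0 = 1, and there is no ∂_3, so H_2 = Z.

As a check, the Euler characteristic is 5 − 9 + 6 = 2, which agrees with 1 − 0 + 1 = 2.

H_0 = Z,  H_1 = 0,  H_2 = Z.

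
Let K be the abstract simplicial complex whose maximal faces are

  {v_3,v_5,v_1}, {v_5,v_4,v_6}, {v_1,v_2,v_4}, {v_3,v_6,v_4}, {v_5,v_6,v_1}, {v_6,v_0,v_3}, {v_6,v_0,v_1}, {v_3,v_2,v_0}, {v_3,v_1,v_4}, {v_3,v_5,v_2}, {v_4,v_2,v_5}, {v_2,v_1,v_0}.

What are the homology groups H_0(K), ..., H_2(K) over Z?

H_0 = Z,  H_1 = Z/2,  H_2 = 0.

Fix the vertex order v_0 < v_1 < v_2 < v_3 < v_4 < v_5 < v_6 and write every simplex with vertices in increasing order. Then dim K = 2 and the simplices of K are:

  0-simplices (7): [v_0], [v_1], [v_2], [v_3], [v_4], [v_5], [v_6]
  1-simplices (18): (18 of them)
  2-simplices (12): (12 of them)

giving chain groups C_0 ≅ Z^7, C_1 ≅ Z^18, C_2 ≅ Z^12.

∂_1: C_1 → C_0 sends each edge [p,q] (with p < q) to q − p. For instance
  ∂[v_4,v_5] = [v_5] − [v_4].
The 7×18 boundary matrix has rank 6 and Smith normal form diag(1,1,1,1,1,1).

The boundary map ∂_2: C_2 → C_1 maps a triangle to the signed sum of its edges. For instance
  ∂[v_1,v_5,v_6] = [v_5,v_6] − [v_1,v_6] + [v_1,v_5],
  ∂[v_0,v_3,v_6] = [v_3,v_6] − [v_0,v_6] + [v_0,v_3].
The 18×12 boundary matrix has rank 12 and Smith normal form diag(1,1,1,1,1,1,1,1,1,1,1,2).

Now H_k = ker ∂_k / im ∂_{k+1}, so:

  H_0: rank C_0 − rank ∂_1 = 7 − 6 = 1, and the invariant factors of ∂_1 are all 1, so H_0 = Z.
  H_1: rank ker ∂_1 − rank ∂_2 = (18 − 6) − 12 = 0, and ∂_2 has invariant factor 2 > 1, so H_1 = Z/2.
  H_2: rank ker ∂_2 − rank ∂_3 = (12 − 12) − 0 = 0, and there is no ∂_3, so H_2 = 0.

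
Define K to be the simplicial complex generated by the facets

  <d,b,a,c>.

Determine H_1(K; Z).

H_1 ≅ 0.

We work with the vertex ordering a < b < c < d. The simplices of K, each written with vertices in increasing order, are:

  0-simplices (4): a, b, c, d
  1-simplices (6): ab, ac, ad, bc, bd, cd
  2-simplices (4): abc, abd, acd, bcd
  3-simplices (1): abcd

Hence C_0 ≅ Z^4, C_1 ≅ Z^6, C_2 ≅ Z^4, C_3 ≅ Z^1.

∂_1: C_1 → C_0 maps an edge to its endpoints' difference, ∂[p,q] = q − p. For instance
  ∂ad = d − a.
The 4×6 boundary matrix has rank 3 and Smith normal form diag(1,1,1).

The boundary map ∂_2: C_2 → C_1 sends each 2-simplex [p,q,r] to [q,r] − [p,r] + [p,q]. For instance
  ∂acd = cd − ad + ac,
  ∂abc = bc − ac + ab.
The 6×4 boundary matrix has rank 3 and Smith normal form diag(1,1,1).

∂_3: C_3 → C_2 sends each 3-simplex σ to the alternating sum Σ_i (−1)^i (σ with its i-th vertex removed). For instance
  ∂abcd = bcd − acd + abd − abc.
The 4×1 boundary matrix has rank 1 and Smith normal form diag(1).

Now H_k = ker ∂_k / im ∂_{k+1}, so:

  H_1: rank ker ∂_1 − rank ∂_2 = (6 − 3) − 3 = 0, and the invariant factors of ∂_2 are all 1, so H_1 ≅ 0.

(K is a triangulation of the 3-simplex.)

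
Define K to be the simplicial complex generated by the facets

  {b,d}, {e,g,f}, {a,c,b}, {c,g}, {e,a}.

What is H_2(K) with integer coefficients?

We work with the vertex ordering a < b < c < d < e < f < g. The simplices of K, each written with vertices in increasing order, are:

  0-simplices (7): a, b, c, d, e, f, g
  1-simplices (9): ab, ac, ae, bc, bd, cg, ef, eg, fg
  2-simplices (2): abc, efg

giving chain groups C_0 ≅ Z^7, C_1 ≅ Z^9, C_2 ≅ Z^2.

∂_1: C_1 → C_0 is given by ∂[p,q] = [q] − [p]. For instance
  ∂eg = g − e.
As a 7×9 matrix over Z this has rank 6, with invariant factors (1,1,1,1,1,1).

Boundary ∂_2: C_2 → C_1 sends each 2-simplex [p,q,r] to [q,r] − [p,r] + [p,q]. For instance
  ∂abc = bc − ac + ab,
  ∂efg = fg − eg + ef.
The 9×2 boundary matrix has rank 2 and Smith normal form diag(1,1).

Now H_k = ker ∂_k / im ∂_{k+1}, so:

  H_2: rank ker ∂_2 − rank ∂_3 = (2 − 2) − 0 = 0, and there is no ∂_3, so H_2 ≅ 0.

H_2 ≅ 0.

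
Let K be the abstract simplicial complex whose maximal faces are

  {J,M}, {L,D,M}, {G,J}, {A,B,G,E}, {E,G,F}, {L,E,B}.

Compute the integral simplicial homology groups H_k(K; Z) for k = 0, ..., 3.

H_0 = Z,  H_1 = Z,  H_2 = 0,  H_3 = 0.

Order the vertices as A < B < D < E < F < G < J < L < M. Listing each simplex with vertices in this order, K has dimension 3 with simplices:

  0-simplices (9): A, B, D, E, F, G, J, L, M
  1-simplices (15): AB, AE, AG, BE, BG, BL, DL, DM, EF, EG, EL, FG, GJ, JM, LM
  2-simplices (7): ABE, ABG, AEG, BEG, BEL, DLM, EFG
  3-simplices (1): ABEG

so the chain groups are C_0 ≅ Z^9, C_1 ≅ Z^15, C_2 ≅ Z^7, C_3 ≅ Z^1.

Boundary ∂_1: C_1 → C_0 sends each edge [p,q] (with p < q) to q − p.
The resulting 9×15 matrix has rank 8, and its Smith normal form has invariant factors (1,1,1,1,1,1,1,1).

Boundary ∂_2: C_2 → C_1 sends each 2-simplex [p,q,r] to [q,r] − [p,r] + [p,q]. For instance
  ∂DLM = LM − DM + DL,
  ∂AEG = EG − AG + AE.
This gives a 15×7 integer matrix of rank 6; reducing to Smith normal form yields diagonal entries (1,1,1,1,1,1).

∂_3: C_3 → C_2 sends each 3-simplex σ to the alternating sum Σ_i (−1)^i (σ with its i-th vertex removed). For instance
  ∂ABEG = BEG − AEG + ABG − ABE.
The resulting 7×1 matrix has rank 1, and its Smith normal form has invariant factors (1).

Now H_k = ker ∂_k / im ∂_{k+1}, so:

  H_0: rank C_0 − rank ∂_1 = 9 − 8 = 1, and the invariant factors of ∂_1 are all 1, so H_0 = Z.
  H_1: rank ker ∂_1 − rank ∂_2 = (15 − 8) − 6 = 1, and the invariant factors of ∂_2 are all 1, so H_1 = Z.
  H_2: rank ker ∂_2 − rank ∂_3 = (7 − 6) − 1 = 0, and the invariant factors of ∂_3 are all 1, so H_2 = 0.
  H_3: rank ker ∂_3 − rank ∂_4 = (1 − 1) − 0 = 0, and there is no ∂_4, so H_3 = 0.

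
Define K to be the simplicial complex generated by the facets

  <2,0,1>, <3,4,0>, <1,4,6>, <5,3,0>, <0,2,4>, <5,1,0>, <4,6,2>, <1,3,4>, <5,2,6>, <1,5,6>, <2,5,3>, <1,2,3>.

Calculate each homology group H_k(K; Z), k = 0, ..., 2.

Take the total order 0 < 1 < 2 < 3 < 4 < 5 < 6 on the vertex set. Then K (dimension 2) consists of the simplices:

  0-simplices (7): [0], [1], [2], [3], [4], [5], [6]
  1-simplices (18): [0,1], [0,2], [0,3], [0,4], [0,5], [1,2], [1,3], [1,4], [1,5], [1,6], [2,3], [2,4], [2,5], [2,6], [3,4], [3,5], [4,6], [5,6]
  2-simplices (12): [0,1,2], [0,1,5], [0,2,4], [0,3,4], [0,3,5], [1,2,3], [1,3,4], [1,4,6], [1,5,6], [2,3,5], [2,4,6], [2,5,6]

Hence C_0 ≅ Z^7, C_1 ≅ Z^18, C_2 ≅ Z^12.

Boundary ∂_1: C_1 → C_0 is given by ∂[p,q] = [q] − [p]. For instance
  ∂[0,5] = [5] − [0].
This gives a 7×18 integer matrix of rank 6; reducing to Smith normal form yields diagonal entries (1,1,1,1,1,1).

Boundary ∂_2: C_2 → C_1 acts by ∂[p,q,r] = [q,r] − [p,r] + [p,q]. For instance
  ∂[0,2,4] = [2,4] − [0,4] + [0,2],
  ∂[1,4,6] = [4,6] − [1,6] + [1,4].
This gives a 18×12 integer matrix of rank 12; reducing to Smith normal form yields diagonal entries (1,1,1,1,1,1,1,1,1,1,1,2).

Now H_k = ker ∂_k / im ∂_{k+1}, so:

  H_0: rank C_0 − rank ∂_1 = 7 − 6 = 1, and the invariant factors of ∂_1 are all 1, so H_0 = Z.
  H_1: rank ker ∂_1 − rank ∂_2 = (18 − 6) − 12 = 0, and ∂_2 has invariant factor 2 > 1, so H_1 = Z/2.
  H_2: rank ker ∂_2 − rank ∂_3 = (12 − 12) − 0 = 0, and there is no ∂_3, so H_2 = 0.

As a check, the Euler characteristic is 7 − 18 + 12 = 1, which agrees with 1 − 0 + 0 = 1.
(K is a triangulation of the real projective plane RP^2.)

H_0 ≅ Z,  H_1 ≅ Z/2,  H_2 = 0.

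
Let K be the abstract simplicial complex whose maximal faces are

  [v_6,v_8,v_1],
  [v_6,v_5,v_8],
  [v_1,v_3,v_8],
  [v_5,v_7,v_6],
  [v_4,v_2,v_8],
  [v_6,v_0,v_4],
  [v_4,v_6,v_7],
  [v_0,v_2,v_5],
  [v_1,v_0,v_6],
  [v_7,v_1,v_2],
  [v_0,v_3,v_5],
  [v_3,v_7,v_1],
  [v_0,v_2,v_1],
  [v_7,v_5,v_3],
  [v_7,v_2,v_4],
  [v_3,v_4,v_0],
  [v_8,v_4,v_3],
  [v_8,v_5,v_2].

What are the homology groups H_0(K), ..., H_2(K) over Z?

We work with the vertex ordering v_0 < v_1 < v_2 < v_3 < v_4 < v_5 < v_6 < v_7 < v_8. The simplices of K, each written with vertices in increasing order, are:

  0-simplices (9): [v_0], [v_1], [v_2], [v_3], [v_4], [v_5], [v_6], [v_7], [v_8]
  1-simplices (27): (27 of them)
  2-simplices (18): (18 of them)

giving chain groups C_0 ≅ Z^9, C_1 ≅ Z^27, C_2 ≅ Z^18.

∂_1: C_1 → C_0 sends each edge [p,q] (with p < q) to q − p. For instance
  ∂[v_0,v_4] = [v_4] − [v_0].
The 9×27 boundary matrix has rank 8 and Smith normal form diag(1,1,1,1,1,1,1,1).

The boundary map ∂_2: C_2 → C_1 sends each 2-simplex [p,q,r] to [q,r] − [p,r] + [p,q]. For instance
  ∂[v_2,v_4,v_8] = [v_4,v_8] − [v_2,v_8] + [v_2,v_4],
  ∂[v_1,v_3,v_7] = [v_3,v_7] − [v_1,v_7] + [v_1,v_3].
The resulting 27×18 matrix has rank 17, and its Smith normal form has invariant factors (1,1,1,1,1,1,1,1,1,1,1,1,1,1,1,1,1).

Reading off H_k = ker ∂_k / im ∂_{k+1}:

  H_0: rank C_0 − rank ∂_1 = 9 − 8 = 1, and the invariant factors of ∂_1 are all 1, so H_0 = Z.
  H_1: rank ker ∂_1 − rank ∂_2 = (27 − 8) − 17 = 2, and the invariant factors of ∂_2 are all 1, so H_1 = Z^2.
  H_2: rank ker ∂_2 − rank ∂_3 = (18 − 17) − 0 = 1, and there is no ∂_3, so H_2 = Z.

H_0 = Z,  H_1 = Z^2,  H_2 = Z.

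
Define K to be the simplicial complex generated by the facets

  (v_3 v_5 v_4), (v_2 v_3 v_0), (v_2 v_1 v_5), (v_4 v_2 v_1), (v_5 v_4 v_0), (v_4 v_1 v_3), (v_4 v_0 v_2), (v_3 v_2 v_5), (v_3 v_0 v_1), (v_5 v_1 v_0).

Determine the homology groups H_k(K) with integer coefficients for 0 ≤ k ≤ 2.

K has 6 vertices, 15 edges, 10 triangles.
rank ∂_0 = 0, rank ∂_1 = 5 ⇒ b_0 = 6 − 0 − 5 = 1; all invariant factors of ∂_1 are 1 so no torsion. So H_0 = Z.
rank ∂_1 = 5, rank ∂_2 = 10 ⇒ b_1 = 15 − 5 − 10 = 0; ∂_2 has invariant factor(s) [2] giving torsion. So H_1 = Z_2.
rank ∂_2 = 10, rank ∂_3 = 0 ⇒ b_2 = 10 − 10 − 0 = 0. So H_2 = 0.

H_0 ≅ Z,  H_1 ≅ Z_2,  H_2 = 0.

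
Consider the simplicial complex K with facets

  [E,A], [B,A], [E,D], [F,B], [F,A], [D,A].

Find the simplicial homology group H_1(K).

H_1 = Z^2.

Fix the vertex order A < B < D < E < F and write every simplex with vertices in increasing order. Then dim K = 1 and the simplices of K are:

  0-simplices (5): A, B, D, E, F
  1-simplices (6): AB, AD, AE, AF, BF, DE

Hence C_0 ≅ Z^5, C_1 ≅ Z^6.

∂_1: C_1 → C_0 is given by ∂[p,q] = [q] − [p].
The resulting 5×6 matrix has rank 4, and its Smith normal form has invariant factors (1,1,1,1).

Computing H_k = (kernel of ∂_k) / (image of ∂_{k+1}):

  H_1: rank ker ∂_1 − rank ∂_2 = (6 − 4) − 0 = 2, and there is no ∂_2, so H_1 ≅ Z^2.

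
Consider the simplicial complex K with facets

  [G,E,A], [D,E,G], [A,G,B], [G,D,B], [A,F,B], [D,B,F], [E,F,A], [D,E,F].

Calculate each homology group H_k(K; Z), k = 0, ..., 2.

H_0 ≅ Z,  H_1 = 0,  H_2 ≅ Z.

Fix the vertex order A < B < D < E < F < G and write every simplex with vertices in increasing order. Then dim K = 2 and the simplices of K are:

  0-simplices (6): A, B, D, E, F, G
  1-simplices (12): AB, AE, AF, AG, BD, BF, BG, DE, DF, DG, EF, EG
  2-simplices (8): ABF, ABG, AEF, AEG, BDF, BDG, DEF, DEG

Hence C_0 ≅ Z^6, C_1 ≅ Z^12, C_2 ≅ Z^8.

The boundary map ∂_1: C_1 → C_0 is given by ∂[p,q] = [q] − [p]. For instance
  ∂AB = B − A.
The resulting 6×12 matrix has rank 5, and its Smith normal form has invariant factors (1,1,1,1,1).

Boundary ∂_2: C_2 → C_1 acts by ∂[p,q,r] = [q,r] − [p,r] + [p,q]. For instance
  ∂BDF = DF − BF + BD,
  ∂BDG = DG − BG + BD.
The resulting 12×8 matrix has rank 7, and its Smith normal form has invariant factors (1,1,1,1,1,1,1).

From H_k ≅ ker(∂_k) / im(∂_{k+1}) we obtain:

  H_0: rank C_0 − rank ∂_1 = 6 − 5 = 1, and the invariant factors of ∂_1 are all 1, so H_0 ≅ Z.
  H_1: rank ker ∂_1 − rank ∂_2 = (12 − 5) − 7 = 0, and the invariant factors of ∂_2 are all 1, so H_1 ≅ 0.
  H_2: rank ker ∂_2 − rank ∂_3 = (8 − 7) − 0 = 1, and there is no ∂_3, so H_2 ≅ Z.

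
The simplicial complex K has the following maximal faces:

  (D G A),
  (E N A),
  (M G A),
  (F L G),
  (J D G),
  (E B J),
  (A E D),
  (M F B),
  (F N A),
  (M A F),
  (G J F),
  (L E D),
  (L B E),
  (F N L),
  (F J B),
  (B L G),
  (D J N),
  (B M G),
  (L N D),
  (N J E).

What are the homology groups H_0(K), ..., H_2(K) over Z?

H_0 = Z,  H_1 = Z ⊕ Z_2,  H_2 = 0.

Take the total order A < B < D < E < F < G < J < L < M < N on the vertex set. Then K (dimension 2) consists of the simplices:

  0-simplices (10): A, B, D, E, F, G, J, L, M, N
  1-simplices (30): AD, AE, AF, AG, AM, AN, BE, BF, BG, BJ, BL, BM, DE, DG, DJ, DL, DN, EJ, EL, EN, FG, FJ, FL, FM, FN, GJ, GL, GM, JN, LN
  2-simplices (20): ADE, ADG, AEN, AFM, AFN, AGM, BEJ, BEL, BFJ, BFM, BGL, BGM, DEL, DGJ, DJN, DLN, EJN, FGJ, FGL, FLN

so the chain groups are C_0 ≅ Z^10, C_1 ≅ Z^30, C_2 ≅ Z^20.

The boundary map ∂_1: C_1 → C_0 maps an edge to its endpoints' difference, ∂[p,q] = q − p. For instance
  ∂AM = M − A.
As a 10×30 matrix over Z this has rank 9, with invariant factors (1,1,1,1,1,1,1,1,1).

The boundary map ∂_2: C_2 → C_1 acts by ∂[p,q,r] = [q,r] − [p,r] + [p,q]. For instance
  ∂BGM = GM − BM + BG,
  ∂FLN = LN − FN + FL.
As a 30×20 matrix over Z this has rank 20, with invariant factors (1,1,1,1,1,1,1,1,1,1,1,1,1,1,1,1,1,1,1,2).

Reading off H_k = ker ∂_k / im ∂_{k+1}:

  H_0: rank C_0 − rank ∂_1 = 10 − 9 = 1, and the invariant factors of ∂_1 are all 1, so H_0 ≅ Z.
  H_1: rank ker ∂_1 − rank ∂_2 = (30 − 9) − 20 = 1, and ∂_2 has invariant factor 2 > 1, so H_1 ≅ Z ⊕ Z_2.
  H_2: rank ker ∂_2 − rank ∂_3 = (20 − 20) − 0 = 0, and there is no ∂_3, so H_2 ≅ 0.

As a check, the Euler characteristic is 10 − 30 + 20 = 0, which agrees with 1 − 1 + 0 = 0.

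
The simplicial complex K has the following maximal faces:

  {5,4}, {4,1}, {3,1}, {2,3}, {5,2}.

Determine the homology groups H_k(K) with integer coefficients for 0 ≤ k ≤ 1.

H_0 = Z,  H_1 = Z.

K has 5 vertices, 5 edges.
rank ∂_0 = 0, rank ∂_1 = 4 ⇒ b_0 = 5 − 0 − 4 = 1; all invariant factors of ∂_1 are 1 so no torsion. So H_0 = Z.
rank ∂_1 = 4, rank ∂_2 = 0 ⇒ b_1 = 5 − 4 − 0 = 1. So H_1 = Z.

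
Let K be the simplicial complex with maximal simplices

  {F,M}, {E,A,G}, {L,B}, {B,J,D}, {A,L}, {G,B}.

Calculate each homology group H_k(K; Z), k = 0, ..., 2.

Take the total order A < B < D < E < F < G < J < L < M on the vertex set. Then K (dimension 2) consists of the simplices:

  0-simplices (9): A, B, D, E, F, G, J, L, M
  1-simplices (10): AE, AG, AL, BD, BG, BJ, BL, DJ, EG, FM
  2-simplices (2): AEG, BDJ

giving chain groups C_0 ≅ Z^9, C_1 ≅ Z^10, C_2 ≅ Z^2.

∂_1: C_1 → C_0 sends each edge [p,q] (with p < q) to q − p. For instance
  ∂EG = G − E.
The resulting 9×10 matrix has rank 7, and its Smith normal form has invariant factors (1,1,1,1,1,1,1).

The boundary map ∂_2: C_2 → C_1 acts by ∂[p,q,r] = [q,r] − [p,r] + [p,q]. For instance
  ∂BDJ = DJ − BJ + BD,
  ∂AEG = EG − AG + AE.
The 10×2 boundary matrix has rank 2 and Smith normal form diag(1,1).

Reading off H_k = ker ∂_k / im ∂_{k+1}:

  H_0: rank C_0 − rank ∂_1 = 9 − 7 = 2, and the invariant factors of ∂_1 are all 1, so H_0 = Z^2.
  H_1: rank ker ∂_1 − rank ∂_2 = (10 − 7) − 2 = 1, and the invariant factors of ∂_2 are all 1, so H_1 = Z.
  H_2: rank ker ∂_2 − rank ∂_3 = (2 − 2) − 0 = 0, and there is no ∂_3, so H_2 = 0.

H_0 ≅ Z^2,  H_1 ≅ Z,  H_2 = 0.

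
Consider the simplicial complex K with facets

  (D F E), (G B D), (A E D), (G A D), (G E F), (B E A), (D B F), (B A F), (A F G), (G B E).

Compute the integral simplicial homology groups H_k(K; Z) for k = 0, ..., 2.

Take the total order A < B < D < E < F < G on the vertex set. Then K (dimension 2) consists of the simplices:

  0-simplices (6): A, B, D, E, F, G
  1-simplices (15): AB, AD, AE, AF, AG, BD, BE, BF, BG, DE, DF, DG, EF, EG, FG
  2-simplices (10): ABE, ABF, ADE, ADG, AFG, BDF, BDG, BEG, DEF, EFG

Hence C_0 ≅ Z^6, C_1 ≅ Z^15, C_2 ≅ Z^10.

The boundary map ∂_1: C_1 → C_0 maps an edge to its endpoints' difference, ∂[p,q] = q − p.
As a 6×15 matrix over Z this has rank 5, with invariant factors (1,1,1,1,1).

Boundary ∂_2: C_2 → C_1 maps a triangle to the signed sum of its edges. For instance
  ∂DEF = EF − DF + DE,
  ∂EFG = FG − EG + EF.
This gives a 15×10 integer matrix of rank 10; reducing to Smith normal form yields diagonal entries (1,1,1,1,1,1,1,1,1,2).

From H_k ≅ ker(∂_k) / im(∂_{k+1}) we obtain:

  H_0: rank C_0 − rank ∂_1 = 6 − 5 = 1, and the invariant factors of ∂_1 are all 1, so H_0 = Z.
  H_1: rank ker ∂_1 − rank ∂_2 = (15 − 5) − 10 = 0, and ∂_2 has invariant factor 2 > 1, so H_1 = Z/2.
  H_2: rank ker ∂_2 − rank ∂_3 = (10 − 10) − 0 = 0, and there is no ∂_3, so H_2 = 0.

H_0 ≅ Z,  H_1 ≅ Z/2,  H_2 = 0.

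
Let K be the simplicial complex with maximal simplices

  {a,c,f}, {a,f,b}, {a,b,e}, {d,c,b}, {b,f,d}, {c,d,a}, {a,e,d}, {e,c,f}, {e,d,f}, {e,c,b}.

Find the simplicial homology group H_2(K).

H_2 ≅ 0.

Fix the vertex order a < b < c < d < e < f and write every simplex with vertices in increasing order. Then dim K = 2 and the simplices of K are:

  0-simplices (6): a, b, c, d, e, f
  1-simplices (15): ab, ac, ad, ae, af, bc, bd, be, bf, cd, ce, cf, de, df, ef
  2-simplices (10): abe, abf, acd, acf, ade, bcd, bce, bdf, cef, def

Hence C_0 ≅ Z^6, C_1 ≅ Z^15, C_2 ≅ Z^10.

∂_1: C_1 → C_0 maps an edge to its endpoints' difference, ∂[p,q] = q − p.
This gives a 6×15 integer matrix of rank 5; reducing to Smith normal form yields diagonal entries (1,1,1,1,1).

∂_2: C_2 → C_1 maps a triangle to the signed sum of its edges. For instance
  ∂bcd = cd − bd + bc,
  ∂acf = cf − af + ac.
As a 15×10 matrix over Z this has rank 10, with invariant factors (1,1,1,1,1,1,1,1,1,2).

From H_k ≅ ker(∂_k) / im(∂_{k+1}) we obtain:

  H_2: rank ker ∂_2 − rank ∂_3 = (10 − 10) − 0 = 0, and there is no ∂_3, so H_2 ≅ 0.

(K is a triangulation of the real projective plane RP^2.)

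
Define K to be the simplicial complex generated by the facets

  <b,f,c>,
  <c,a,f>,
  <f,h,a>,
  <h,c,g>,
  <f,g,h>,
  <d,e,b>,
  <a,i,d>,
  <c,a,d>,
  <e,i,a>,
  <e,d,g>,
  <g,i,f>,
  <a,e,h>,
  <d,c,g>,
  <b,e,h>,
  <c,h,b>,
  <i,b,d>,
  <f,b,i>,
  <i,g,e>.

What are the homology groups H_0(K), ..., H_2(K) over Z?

K has 9 vertices, 27 edges, 18 triangles.
rank ∂_0 = 0, rank ∂_1 = 8 ⇒ b_0 = 9 − 0 − 8 = 1; all invariant factors of ∂_1 are 1 so no torsion. So H_0 ≅ Z.
rank ∂_1 = 8, rank ∂_2 = 18 ⇒ b_1 = 27 − 8 − 18 = 1; ∂_2 has invariant factor(s) [2] giving torsion. So H_1 ≅ Z ⊕ Z/2Z.
rank ∂_2 = 18, rank ∂_3 = 0 ⇒ b_2 = 18 − 18 − 0 = 0. So H_2 ≅ 0.

H_0 = Z,  H_1 = Z ⊕ Z/2Z,  H_2 = 0.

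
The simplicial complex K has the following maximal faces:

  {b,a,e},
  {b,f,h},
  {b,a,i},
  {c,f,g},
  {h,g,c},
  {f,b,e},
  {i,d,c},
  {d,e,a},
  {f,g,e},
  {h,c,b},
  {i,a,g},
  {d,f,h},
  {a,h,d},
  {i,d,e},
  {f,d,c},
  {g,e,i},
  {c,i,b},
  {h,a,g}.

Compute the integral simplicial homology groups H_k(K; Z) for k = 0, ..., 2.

Order the vertices as a < b < c < d < e < f < g < h < i. Listing each simplex with vertices in this order, K has dimension 2 with simplices:

  0-simplices (9): a, b, c, d, e, f, g, h, i
  1-simplices (27): ab, ad, ae, ag, ah, ai, bc, be, bf, bh, bi, cd, cf, cg, ch, ci, de, df, dh, di, ef, eg, ei, fg, fh, gh, gi
  2-simplices (18): abe, abi, ade, adh, agh, agi, bch, bci, bef, bfh, cdf, cdi, cfg, cgh, dei, dfh, efg, egi

giving chain groups C_0 ≅ Z^9, C_1 ≅ Z^27, C_2 ≅ Z^18.

∂_1: C_1 → C_0 is given by ∂[p,q] = [q] − [p].
As a 9×27 matrix over Z this has rank 8, with invariant factors (1,1,1,1,1,1,1,1).

Boundary ∂_2: C_2 → C_1 sends each 2-simplex [p,q,r] to [q,r] − [p,r] + [p,q]. For instance
  ∂agi = gi − ai + ag,
  ∂abi = bi − ai + ab.
The resulting 27×18 matrix has rank 18, and its Smith normal form has invariant factors (1,1,1,1,1,1,1,1,1,1,1,1,1,1,1,1,1,2).

From H_k ≅ ker(∂_k) / im(∂_{k+1}) we obtain:

  H_0: rank C_0 − rank ∂_1 = 9 − 8 = 1, and the invariant factors of ∂_1 are all 1, so H_0 ≅ Z.
  H_1: rank ker ∂_1 − rank ∂_2 = (27 − 8) − 18 = 1, and ∂_2 has invariant factor 2 > 1, so H_1 ≅ Z ⊕ Z/2.
  H_2: rank ker ∂_2 − rank ∂_3 = (18 − 18) − 0 = 0, and there is no ∂_3, so H_2 ≅ 0.

H_0 = Z,  H_1 = Z ⊕ Z/2,  H_2 = 0.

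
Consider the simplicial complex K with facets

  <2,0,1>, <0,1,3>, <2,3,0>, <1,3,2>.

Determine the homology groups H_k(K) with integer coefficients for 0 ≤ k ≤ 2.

H_0 = Z,  H_1 = 0,  H_2 = Z.

Order the vertices as 0 < 1 < 2 < 3. Listing each simplex with vertices in this order, K has dimension 2 with simplices:

  0-simplices (4): [0], [1], [2], [3]
  1-simplices (6): [0,1], [0,2], [0,3], [1,2], [1,3], [2,3]
  2-simplices (4): [0,1,2], [0,1,3], [0,2,3], [1,2,3]

giving chain groups C_0 ≅ Z^4, C_1 ≅ Z^6, C_2 ≅ Z^4.

∂_1: C_1 → C_0 is given by ∂[p,q] = [q] − [p].
The 4×6 boundary matrix has rank 3 and Smith normal form diag(1,1,1).

The boundary map ∂_2: C_2 → C_1 acts by ∂[p,q,r] = [q,r] − [p,r] + [p,q]. For instance
  ∂[1,2,3] = [2,3] − [1,3] + [1,2],
  ∂[0,1,3] = [1,3] − [0,3] + [0,1].
The resulting 6×4 matrix has rank 3, and its Smith normal form has invariant factors (1,1,1).

Now H_k = ker ∂_k / im ∂_{k+1}, so:

  H_0: rank C_0 − rank ∂_1 = 4 − 3 = 1, and the invariant factors of ∂_1 are all 1, so H_0 ≅ Z.
  H_1: rank ker ∂_1 − rank ∂_2 = (6 − 3) − 3 = 0, and the invariant factors of ∂_2 are all 1, so H_1 ≅ 0.
  H_2: rank ker ∂_2 − rank ∂_3 = (4 − 3) − 0 = 1, and there is no ∂_3, so H_2 ≅ Z.

As a check, the Euler characteristic is 4 − 6 + 4 = 2, which agrees with 1 − 0 + 1 = 2.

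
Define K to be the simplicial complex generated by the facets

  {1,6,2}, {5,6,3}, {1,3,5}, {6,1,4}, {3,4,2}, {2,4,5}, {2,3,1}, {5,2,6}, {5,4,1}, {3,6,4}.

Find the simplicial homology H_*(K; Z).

H_0 ≅ Z,  H_1 ≅ Z/2,  H_2 = 0.

We work with the vertex ordering 1 < 2 < 3 < 4 < 5 < 6. The simplices of K, each written with vertices in increasing order, are:

  0-simplices (6): [1], [2], [3], [4], [5], [6]
  1-simplices (15): [1,2], [1,3], [1,4], [1,5], [1,6], [2,3], [2,4], [2,5], [2,6], [3,4], [3,5], [3,6], [4,5], [4,6], [5,6]
  2-simplices (10): [1,2,3], [1,2,6], [1,3,5], [1,4,5], [1,4,6], [2,3,4], [2,4,5], [2,5,6], [3,4,6], [3,5,6]

giving chain groups C_0 ≅ Z^6, C_1 ≅ Z^15, C_2 ≅ Z^10.

Boundary ∂_1: C_1 → C_0 is given by ∂[p,q] = [q] − [p]. For instance
  ∂[1,6] = [6] − [1].
As a 6×15 matrix over Z this has rank 5, with invariant factors (1,1,1,1,1).

∂_2: C_2 → C_1 sends each 2-simplex [p,q,r] to [q,r] − [p,r] + [p,q]. For instance
  ∂[1,4,5] = [4,5] − [1,5] + [1,4],
  ∂[1,2,3] = [2,3] − [1,3] + [1,2].
The resulting 15×10 matrix has rank 10, and its Smith normal form has invariant factors (1,1,1,1,1,1,1,1,1,2).

Computing H_k = (kernel of ∂_k) / (image of ∂_{k+1}):

  H_0: rank C_0 − rank ∂_1 = 6 − 5 = 1, and the invariant factors of ∂_1 are all 1, so H_0 = Z.
  H_1: rank ker ∂_1 − rank ∂_2 = (15 − 5) − 10 = 0, and ∂_2 has invariant factor 2 > 1, so H_1 = Z/2.
  H_2: rank ker ∂_2 − rank ∂_3 = (10 − 10) − 0 = 0, and there is no ∂_3, so H_2 = 0.

As a check, the Euler characteristic is 6 − 15 + 10 = 1, which agrees with 1 − 0 + 0 = 1.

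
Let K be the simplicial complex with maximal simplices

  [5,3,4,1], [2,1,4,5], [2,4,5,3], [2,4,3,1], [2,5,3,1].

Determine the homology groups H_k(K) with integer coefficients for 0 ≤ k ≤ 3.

Order the vertices as 1 < 2 < 3 < 4 < 5. Listing each simplex with vertices in this order, K has dimension 3 with simplices:

  0-simplices (5): [1], [2], [3], [4], [5]
  1-simplices (10): [1,2], [1,3], [1,4], [1,5], [2,3], [2,4], [2,5], [3,4], [3,5], [4,5]
  2-simplices (10): [1,2,3], [1,2,4], [1,2,5], [1,3,4], [1,3,5], [1,4,5], [2,3,4], [2,3,5], [2,4,5], [3,4,5]
  3-simplices (5): [1,2,3,4], [1,2,3,5], [1,2,4,5], [1,3,4,5], [2,3,4,5]

Hence C_0 ≅ Z^5, C_1 ≅ Z^10, C_2 ≅ Z^10, C_3 ≅ Z^5.

The boundary map ∂_1: C_1 → C_0 maps an edge to its endpoints' difference, ∂[p,q] = q − p. For instance
  ∂[2,5] = [5] − [2].
The resulting 5×10 matrix has rank 4, and its Smith normal form has invariant factors (1,1,1,1).

Boundary ∂_2: C_2 → C_1 maps a triangle to the signed sum of its edges. For instance
  ∂[1,3,5] = [3,5] − [1,5] + [1,3],
  ∂[2,4,5] = [4,5] − [2,5] + [2,4].
The resulting 10×10 matrix has rank 6, and its Smith normal form has invariant factors (1,1,1,1,1,1).

∂_3: C_3 → C_2 sends each 3-simplex σ to the alternating sum Σ_i (−1)^i (σ with its i-th vertex removed). For instance
  ∂[1,3,4,5] = [3,4,5] − [1,4,5] + [1,3,5] − [1,3,4],
  ∂[1,2,3,5] = [2,3,5] − [1,3,5] + [1,2,5] − [1,2,3].
The resulting 10×5 matrix has rank 4, and its Smith normal form has invariant factors (1,1,1,1).

Reading off H_k = ker ∂_k / im ∂_{k+1}:

  H_0: rank C_0 − rank ∂_1 = 5 − 4 = 1, and the invariant factors of ∂_1 are all 1, so H_0 = Z.
  H_1: rank ker ∂_1 − rank ∂_2 = (10 − 4) − 6 = 0, and the invariant factors of ∂_2 are all 1, so H_1 = 0.
  H_2: rank ker ∂_2 − rank ∂_3 = (10 − 6) − 4 = 0, and the invariant factors of ∂_3 are all 1, so H_2 = 0.
  H_3: rank ker ∂_3 − rank ∂_4 = (5 − 4) − 0 = 1, and there is no ∂_4, so H_3 = Z.

As a check, the Euler characteristic is 5 − 10 + 10 − 5 = 0, which agrees with 1 − 0 + 0 − 1 = 0.

H_0 = Z,  H_1 = 0,  H_2 = 0,  H_3 = Z.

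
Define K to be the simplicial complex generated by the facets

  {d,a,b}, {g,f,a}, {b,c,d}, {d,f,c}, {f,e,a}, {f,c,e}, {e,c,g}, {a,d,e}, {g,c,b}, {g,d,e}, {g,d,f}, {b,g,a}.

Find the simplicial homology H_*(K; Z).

H_0 = Z,  H_1 = Z/2,  H_2 = 0.

Order the vertices as a < b < c < d < e < f < g. Listing each simplex with vertices in this order, K has dimension 2 with simplices:

  0-simplices (7): a, b, c, d, e, f, g
  1-simplices (18): ab, ad, ae, af, ag, bc, bd, bg, cd, ce, cf, cg, de, df, dg, ef, eg, fg
  2-simplices (12): abd, abg, ade, aef, afg, bcd, bcg, cdf, cef, ceg, deg, dfg

Hence C_0 ≅ Z^7, C_1 ≅ Z^18, C_2 ≅ Z^12.

∂_1: C_1 → C_0 is given by ∂[p,q] = [q] − [p].
The 7×18 boundary matrix has rank 6 and Smith normal form diag(1,1,1,1,1,1).

∂_2: C_2 → C_1 sends each 2-simplex [p,q,r] to [q,r] − [p,r] + [p,q]. For instance
  ∂ade = de − ae + ad,
  ∂dfg = fg − dg + df.
As a 18×12 matrix over Z this has rank 12, with invariant factors (1,1,1,1,1,1,1,1,1,1,1,2).

Reading off H_k = ker ∂_k / im ∂_{k+1}:

  H_0: rank C_0 − rank ∂_1 = 7 − 6 = 1, and the invariant factors of ∂_1 are all 1, so H_0 = Z.
  H_1: rank ker ∂_1 − rank ∂_2 = (18 − 6) − 12 = 0, and ∂_2 has invariant factor 2 > 1, so H_1 = Z/2.
  H_2: rank ker ∂_2 − rank ∂_3 = (12 − 12) − 0 = 0, and there is no ∂_3, so H_2 = 0.

(K is a triangulation of the real projective plane RP^2.)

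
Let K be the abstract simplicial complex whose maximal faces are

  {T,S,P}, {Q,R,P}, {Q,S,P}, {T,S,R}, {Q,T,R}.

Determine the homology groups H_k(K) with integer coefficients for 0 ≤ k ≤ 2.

K has 5 vertices, 10 edges, 5 triangles.
rank ∂_0 = 0, rank ∂_1 = 4 ⇒ b_0 = 5 − 0 − 4 = 1; all invariant factors of ∂_1 are 1 so no torsion. So H_0 ≅ Z.
rank ∂_1 = 4, rank ∂_2 = 5 ⇒ b_1 = 10 − 4 − 5 = 1; all invariant factors of ∂_2 are 1 so no torsion. So H_1 ≅ Z.
rank ∂_2 = 5, rank ∂_3 = 0 ⇒ b_2 = 5 − 5 − 0 = 0. So H_2 ≅ 0.

H_0 ≅ Z,  H_1 ≅ Z,  H_2 = 0.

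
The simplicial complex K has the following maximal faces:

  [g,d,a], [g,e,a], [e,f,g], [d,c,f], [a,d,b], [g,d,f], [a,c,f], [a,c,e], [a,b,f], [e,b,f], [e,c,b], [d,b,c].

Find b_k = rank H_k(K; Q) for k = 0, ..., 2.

Order the vertices as a < b < c < d < e < f < g. Listing each simplex with vertices in this order, K has dimension 2 with simplices:

  0-simplices (7): a, b, c, d, e, f, g
  1-simplices (18): ab, ac, ad, ae, af, ag, bc, bd, be, bf, cd, ce, cf, df, dg, ef, eg, fg
  2-simplices (12): abd, abf, ace, acf, adg, aeg, bcd, bce, bef, cdf, dfg, efg

Hence C_0 ≅ Z^7, C_1 ≅ Z^18, C_2 ≅ Z^12.

∂_1: C_1 → C_0 is given by ∂[p,q] = [q] − [p].
As a 7×18 matrix over Z this has rank 6, with invariant factors (1,1,1,1,1,1).

∂_2: C_2 → C_1 sends each 2-simplex [p,q,r] to [q,r] − [p,r] + [p,q]. For instance
  ∂aeg = eg − ag + ae,
  ∂bcd = cd − bd + bc.
The resulting 18×12 matrix has rank 12, and its Smith normal form has invariant factors (1,1,1,1,1,1,1,1,1,1,1,2).

Reading off H_k = ker ∂_k / im ∂_{k+1}:

  H_0: rank C_0 − rank ∂_1 = 7 − 6 = 1, and the invariant factors of ∂_1 are all 1, so H_0 = Z.
  H_1: rank ker ∂_1 − rank ∂_2 = (18 − 6) − 12 = 0, and ∂_2 has invariant factor 2 > 1, so H_1 = Z/2.
  H_2: rank ker ∂_2 − rank ∂_3 = (12 − 12) − 0 = 0, and there is no ∂_3, so H_2 = 0.

(K is a triangulation of the real projective plane RP^2.)

Hence the Betti numbers are b_0 = 1, b_1 = 0, b_2 = 0.

b_0 = 1, b_1 = 0, b_2 = 0.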